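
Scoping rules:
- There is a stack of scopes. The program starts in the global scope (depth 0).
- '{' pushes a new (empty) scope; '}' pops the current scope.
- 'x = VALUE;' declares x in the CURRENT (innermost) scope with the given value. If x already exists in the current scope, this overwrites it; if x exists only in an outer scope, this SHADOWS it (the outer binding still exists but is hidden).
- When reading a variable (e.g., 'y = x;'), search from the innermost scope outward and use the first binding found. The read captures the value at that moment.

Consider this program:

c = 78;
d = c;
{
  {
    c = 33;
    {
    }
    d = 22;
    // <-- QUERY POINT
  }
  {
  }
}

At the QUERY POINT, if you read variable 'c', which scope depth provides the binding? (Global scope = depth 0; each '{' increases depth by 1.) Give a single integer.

Answer: 2

Derivation:
Step 1: declare c=78 at depth 0
Step 2: declare d=(read c)=78 at depth 0
Step 3: enter scope (depth=1)
Step 4: enter scope (depth=2)
Step 5: declare c=33 at depth 2
Step 6: enter scope (depth=3)
Step 7: exit scope (depth=2)
Step 8: declare d=22 at depth 2
Visible at query point: c=33 d=22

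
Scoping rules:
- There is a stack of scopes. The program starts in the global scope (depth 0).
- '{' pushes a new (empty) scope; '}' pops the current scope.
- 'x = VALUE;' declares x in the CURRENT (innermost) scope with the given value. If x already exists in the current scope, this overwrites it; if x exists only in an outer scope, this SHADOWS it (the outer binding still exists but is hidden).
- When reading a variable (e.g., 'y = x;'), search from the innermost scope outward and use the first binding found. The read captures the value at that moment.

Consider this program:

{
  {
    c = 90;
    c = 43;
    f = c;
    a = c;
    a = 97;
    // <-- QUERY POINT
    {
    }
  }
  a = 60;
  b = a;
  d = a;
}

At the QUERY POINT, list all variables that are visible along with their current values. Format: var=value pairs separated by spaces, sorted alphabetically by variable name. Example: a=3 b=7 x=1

Answer: a=97 c=43 f=43

Derivation:
Step 1: enter scope (depth=1)
Step 2: enter scope (depth=2)
Step 3: declare c=90 at depth 2
Step 4: declare c=43 at depth 2
Step 5: declare f=(read c)=43 at depth 2
Step 6: declare a=(read c)=43 at depth 2
Step 7: declare a=97 at depth 2
Visible at query point: a=97 c=43 f=43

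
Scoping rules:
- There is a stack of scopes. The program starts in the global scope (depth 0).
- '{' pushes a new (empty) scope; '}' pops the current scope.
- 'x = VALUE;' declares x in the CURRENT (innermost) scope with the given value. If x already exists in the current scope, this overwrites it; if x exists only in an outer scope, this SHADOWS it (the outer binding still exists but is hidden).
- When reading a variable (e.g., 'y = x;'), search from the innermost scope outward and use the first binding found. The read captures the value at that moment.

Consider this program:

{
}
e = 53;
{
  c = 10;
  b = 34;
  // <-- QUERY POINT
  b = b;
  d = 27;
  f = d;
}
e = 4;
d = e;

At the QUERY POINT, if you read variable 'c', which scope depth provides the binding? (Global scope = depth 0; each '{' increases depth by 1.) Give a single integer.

Answer: 1

Derivation:
Step 1: enter scope (depth=1)
Step 2: exit scope (depth=0)
Step 3: declare e=53 at depth 0
Step 4: enter scope (depth=1)
Step 5: declare c=10 at depth 1
Step 6: declare b=34 at depth 1
Visible at query point: b=34 c=10 e=53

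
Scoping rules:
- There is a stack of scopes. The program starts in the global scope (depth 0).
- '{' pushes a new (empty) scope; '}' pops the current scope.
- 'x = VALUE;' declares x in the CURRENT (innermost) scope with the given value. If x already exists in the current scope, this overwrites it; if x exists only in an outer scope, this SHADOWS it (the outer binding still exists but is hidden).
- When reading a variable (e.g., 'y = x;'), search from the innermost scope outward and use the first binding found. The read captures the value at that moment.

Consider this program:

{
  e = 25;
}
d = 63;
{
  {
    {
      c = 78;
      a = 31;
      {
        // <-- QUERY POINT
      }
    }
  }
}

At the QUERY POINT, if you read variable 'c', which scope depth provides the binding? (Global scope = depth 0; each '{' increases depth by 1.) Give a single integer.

Step 1: enter scope (depth=1)
Step 2: declare e=25 at depth 1
Step 3: exit scope (depth=0)
Step 4: declare d=63 at depth 0
Step 5: enter scope (depth=1)
Step 6: enter scope (depth=2)
Step 7: enter scope (depth=3)
Step 8: declare c=78 at depth 3
Step 9: declare a=31 at depth 3
Step 10: enter scope (depth=4)
Visible at query point: a=31 c=78 d=63

Answer: 3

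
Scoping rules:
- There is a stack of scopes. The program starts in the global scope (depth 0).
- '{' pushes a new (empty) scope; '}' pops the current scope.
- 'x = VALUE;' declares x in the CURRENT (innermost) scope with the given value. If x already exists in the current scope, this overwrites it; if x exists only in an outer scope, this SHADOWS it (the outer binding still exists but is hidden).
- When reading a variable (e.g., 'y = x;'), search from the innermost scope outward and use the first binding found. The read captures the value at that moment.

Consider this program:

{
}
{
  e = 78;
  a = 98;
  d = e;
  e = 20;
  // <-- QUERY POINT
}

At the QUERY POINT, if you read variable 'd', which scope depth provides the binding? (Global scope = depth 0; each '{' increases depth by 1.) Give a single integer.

Answer: 1

Derivation:
Step 1: enter scope (depth=1)
Step 2: exit scope (depth=0)
Step 3: enter scope (depth=1)
Step 4: declare e=78 at depth 1
Step 5: declare a=98 at depth 1
Step 6: declare d=(read e)=78 at depth 1
Step 7: declare e=20 at depth 1
Visible at query point: a=98 d=78 e=20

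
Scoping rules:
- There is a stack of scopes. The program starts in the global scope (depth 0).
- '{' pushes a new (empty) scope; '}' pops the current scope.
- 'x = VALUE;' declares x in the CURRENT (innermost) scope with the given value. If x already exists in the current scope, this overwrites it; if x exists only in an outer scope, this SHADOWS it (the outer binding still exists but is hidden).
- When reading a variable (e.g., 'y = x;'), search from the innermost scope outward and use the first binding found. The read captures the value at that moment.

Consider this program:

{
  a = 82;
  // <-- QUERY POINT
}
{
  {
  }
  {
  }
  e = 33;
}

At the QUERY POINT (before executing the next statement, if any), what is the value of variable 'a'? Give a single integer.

Answer: 82

Derivation:
Step 1: enter scope (depth=1)
Step 2: declare a=82 at depth 1
Visible at query point: a=82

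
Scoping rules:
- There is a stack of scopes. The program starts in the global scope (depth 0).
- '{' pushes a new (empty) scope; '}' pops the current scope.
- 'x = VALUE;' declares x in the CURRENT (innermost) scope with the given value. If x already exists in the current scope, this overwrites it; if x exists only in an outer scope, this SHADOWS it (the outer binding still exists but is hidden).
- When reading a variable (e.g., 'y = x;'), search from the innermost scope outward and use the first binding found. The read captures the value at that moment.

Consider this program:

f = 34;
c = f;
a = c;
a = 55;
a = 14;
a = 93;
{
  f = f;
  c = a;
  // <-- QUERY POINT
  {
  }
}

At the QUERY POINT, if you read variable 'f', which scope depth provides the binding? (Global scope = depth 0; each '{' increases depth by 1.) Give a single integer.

Answer: 1

Derivation:
Step 1: declare f=34 at depth 0
Step 2: declare c=(read f)=34 at depth 0
Step 3: declare a=(read c)=34 at depth 0
Step 4: declare a=55 at depth 0
Step 5: declare a=14 at depth 0
Step 6: declare a=93 at depth 0
Step 7: enter scope (depth=1)
Step 8: declare f=(read f)=34 at depth 1
Step 9: declare c=(read a)=93 at depth 1
Visible at query point: a=93 c=93 f=34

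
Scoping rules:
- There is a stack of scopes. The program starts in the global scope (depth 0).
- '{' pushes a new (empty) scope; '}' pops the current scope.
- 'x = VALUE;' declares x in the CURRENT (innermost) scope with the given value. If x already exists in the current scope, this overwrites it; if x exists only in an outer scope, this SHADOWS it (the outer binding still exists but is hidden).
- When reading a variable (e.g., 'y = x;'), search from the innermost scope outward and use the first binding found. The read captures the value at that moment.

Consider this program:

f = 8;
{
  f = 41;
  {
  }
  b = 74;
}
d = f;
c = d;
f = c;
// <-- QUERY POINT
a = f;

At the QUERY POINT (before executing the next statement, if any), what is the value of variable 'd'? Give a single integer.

Step 1: declare f=8 at depth 0
Step 2: enter scope (depth=1)
Step 3: declare f=41 at depth 1
Step 4: enter scope (depth=2)
Step 5: exit scope (depth=1)
Step 6: declare b=74 at depth 1
Step 7: exit scope (depth=0)
Step 8: declare d=(read f)=8 at depth 0
Step 9: declare c=(read d)=8 at depth 0
Step 10: declare f=(read c)=8 at depth 0
Visible at query point: c=8 d=8 f=8

Answer: 8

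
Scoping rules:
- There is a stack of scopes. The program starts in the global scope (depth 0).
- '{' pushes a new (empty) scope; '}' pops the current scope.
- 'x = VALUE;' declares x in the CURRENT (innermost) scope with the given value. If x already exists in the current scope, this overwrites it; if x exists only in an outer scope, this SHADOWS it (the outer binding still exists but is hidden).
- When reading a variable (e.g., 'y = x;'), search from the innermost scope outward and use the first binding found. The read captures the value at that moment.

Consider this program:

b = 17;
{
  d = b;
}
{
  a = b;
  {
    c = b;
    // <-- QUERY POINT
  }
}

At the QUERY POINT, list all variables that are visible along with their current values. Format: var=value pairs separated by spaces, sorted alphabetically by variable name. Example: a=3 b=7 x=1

Answer: a=17 b=17 c=17

Derivation:
Step 1: declare b=17 at depth 0
Step 2: enter scope (depth=1)
Step 3: declare d=(read b)=17 at depth 1
Step 4: exit scope (depth=0)
Step 5: enter scope (depth=1)
Step 6: declare a=(read b)=17 at depth 1
Step 7: enter scope (depth=2)
Step 8: declare c=(read b)=17 at depth 2
Visible at query point: a=17 b=17 c=17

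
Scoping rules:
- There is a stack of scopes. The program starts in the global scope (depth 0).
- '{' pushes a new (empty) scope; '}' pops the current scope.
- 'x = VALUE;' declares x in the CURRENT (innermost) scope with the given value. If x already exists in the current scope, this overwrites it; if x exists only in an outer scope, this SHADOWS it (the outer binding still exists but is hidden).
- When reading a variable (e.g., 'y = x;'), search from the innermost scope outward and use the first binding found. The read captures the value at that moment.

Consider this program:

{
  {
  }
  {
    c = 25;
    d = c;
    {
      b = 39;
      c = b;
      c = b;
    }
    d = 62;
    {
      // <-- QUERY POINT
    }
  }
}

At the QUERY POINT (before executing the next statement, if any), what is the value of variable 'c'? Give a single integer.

Step 1: enter scope (depth=1)
Step 2: enter scope (depth=2)
Step 3: exit scope (depth=1)
Step 4: enter scope (depth=2)
Step 5: declare c=25 at depth 2
Step 6: declare d=(read c)=25 at depth 2
Step 7: enter scope (depth=3)
Step 8: declare b=39 at depth 3
Step 9: declare c=(read b)=39 at depth 3
Step 10: declare c=(read b)=39 at depth 3
Step 11: exit scope (depth=2)
Step 12: declare d=62 at depth 2
Step 13: enter scope (depth=3)
Visible at query point: c=25 d=62

Answer: 25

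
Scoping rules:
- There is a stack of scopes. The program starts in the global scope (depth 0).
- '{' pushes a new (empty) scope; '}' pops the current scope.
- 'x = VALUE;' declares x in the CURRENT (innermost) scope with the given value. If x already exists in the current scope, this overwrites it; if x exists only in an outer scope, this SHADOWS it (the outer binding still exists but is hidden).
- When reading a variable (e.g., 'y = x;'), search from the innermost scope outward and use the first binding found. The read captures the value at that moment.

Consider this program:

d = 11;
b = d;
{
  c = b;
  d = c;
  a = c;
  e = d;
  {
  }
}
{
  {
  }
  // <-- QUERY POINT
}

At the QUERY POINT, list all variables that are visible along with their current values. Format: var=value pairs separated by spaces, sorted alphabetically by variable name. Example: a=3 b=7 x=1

Step 1: declare d=11 at depth 0
Step 2: declare b=(read d)=11 at depth 0
Step 3: enter scope (depth=1)
Step 4: declare c=(read b)=11 at depth 1
Step 5: declare d=(read c)=11 at depth 1
Step 6: declare a=(read c)=11 at depth 1
Step 7: declare e=(read d)=11 at depth 1
Step 8: enter scope (depth=2)
Step 9: exit scope (depth=1)
Step 10: exit scope (depth=0)
Step 11: enter scope (depth=1)
Step 12: enter scope (depth=2)
Step 13: exit scope (depth=1)
Visible at query point: b=11 d=11

Answer: b=11 d=11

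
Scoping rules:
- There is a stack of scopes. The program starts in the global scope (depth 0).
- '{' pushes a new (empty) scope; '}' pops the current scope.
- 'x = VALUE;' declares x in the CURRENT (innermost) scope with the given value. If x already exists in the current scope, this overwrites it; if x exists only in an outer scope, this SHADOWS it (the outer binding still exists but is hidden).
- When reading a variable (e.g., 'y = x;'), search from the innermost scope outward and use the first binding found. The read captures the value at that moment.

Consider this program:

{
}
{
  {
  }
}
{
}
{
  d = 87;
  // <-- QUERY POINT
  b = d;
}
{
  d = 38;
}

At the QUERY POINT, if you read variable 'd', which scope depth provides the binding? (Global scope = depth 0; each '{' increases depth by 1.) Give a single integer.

Answer: 1

Derivation:
Step 1: enter scope (depth=1)
Step 2: exit scope (depth=0)
Step 3: enter scope (depth=1)
Step 4: enter scope (depth=2)
Step 5: exit scope (depth=1)
Step 6: exit scope (depth=0)
Step 7: enter scope (depth=1)
Step 8: exit scope (depth=0)
Step 9: enter scope (depth=1)
Step 10: declare d=87 at depth 1
Visible at query point: d=87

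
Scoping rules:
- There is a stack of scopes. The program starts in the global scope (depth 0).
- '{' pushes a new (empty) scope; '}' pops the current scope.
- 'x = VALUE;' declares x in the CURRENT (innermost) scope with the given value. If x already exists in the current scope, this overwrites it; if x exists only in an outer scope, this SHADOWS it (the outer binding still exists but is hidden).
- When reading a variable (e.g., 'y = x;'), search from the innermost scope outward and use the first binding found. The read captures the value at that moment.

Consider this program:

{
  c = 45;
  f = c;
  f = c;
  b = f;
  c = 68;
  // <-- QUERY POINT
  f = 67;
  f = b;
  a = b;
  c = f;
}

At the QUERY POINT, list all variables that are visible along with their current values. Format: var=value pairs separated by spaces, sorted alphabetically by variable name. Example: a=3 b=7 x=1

Step 1: enter scope (depth=1)
Step 2: declare c=45 at depth 1
Step 3: declare f=(read c)=45 at depth 1
Step 4: declare f=(read c)=45 at depth 1
Step 5: declare b=(read f)=45 at depth 1
Step 6: declare c=68 at depth 1
Visible at query point: b=45 c=68 f=45

Answer: b=45 c=68 f=45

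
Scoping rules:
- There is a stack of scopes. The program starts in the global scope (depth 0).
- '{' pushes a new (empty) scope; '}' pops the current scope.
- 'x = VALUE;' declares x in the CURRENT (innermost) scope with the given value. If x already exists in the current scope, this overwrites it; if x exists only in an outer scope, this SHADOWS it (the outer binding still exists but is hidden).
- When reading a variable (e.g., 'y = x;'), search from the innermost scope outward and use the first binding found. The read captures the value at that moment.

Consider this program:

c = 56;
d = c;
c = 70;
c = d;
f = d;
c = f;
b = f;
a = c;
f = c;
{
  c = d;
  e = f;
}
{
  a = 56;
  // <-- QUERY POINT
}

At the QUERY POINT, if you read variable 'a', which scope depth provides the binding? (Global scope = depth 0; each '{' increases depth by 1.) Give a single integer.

Answer: 1

Derivation:
Step 1: declare c=56 at depth 0
Step 2: declare d=(read c)=56 at depth 0
Step 3: declare c=70 at depth 0
Step 4: declare c=(read d)=56 at depth 0
Step 5: declare f=(read d)=56 at depth 0
Step 6: declare c=(read f)=56 at depth 0
Step 7: declare b=(read f)=56 at depth 0
Step 8: declare a=(read c)=56 at depth 0
Step 9: declare f=(read c)=56 at depth 0
Step 10: enter scope (depth=1)
Step 11: declare c=(read d)=56 at depth 1
Step 12: declare e=(read f)=56 at depth 1
Step 13: exit scope (depth=0)
Step 14: enter scope (depth=1)
Step 15: declare a=56 at depth 1
Visible at query point: a=56 b=56 c=56 d=56 f=56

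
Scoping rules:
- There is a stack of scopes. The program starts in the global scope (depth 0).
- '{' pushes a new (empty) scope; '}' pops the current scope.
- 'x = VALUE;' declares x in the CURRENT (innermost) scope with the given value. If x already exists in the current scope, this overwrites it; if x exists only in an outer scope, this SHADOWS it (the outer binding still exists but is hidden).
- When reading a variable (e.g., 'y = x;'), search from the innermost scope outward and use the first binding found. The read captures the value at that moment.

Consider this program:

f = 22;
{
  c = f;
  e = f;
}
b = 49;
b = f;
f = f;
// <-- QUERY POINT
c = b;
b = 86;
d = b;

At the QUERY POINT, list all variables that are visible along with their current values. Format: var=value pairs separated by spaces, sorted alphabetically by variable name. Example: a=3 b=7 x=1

Answer: b=22 f=22

Derivation:
Step 1: declare f=22 at depth 0
Step 2: enter scope (depth=1)
Step 3: declare c=(read f)=22 at depth 1
Step 4: declare e=(read f)=22 at depth 1
Step 5: exit scope (depth=0)
Step 6: declare b=49 at depth 0
Step 7: declare b=(read f)=22 at depth 0
Step 8: declare f=(read f)=22 at depth 0
Visible at query point: b=22 f=22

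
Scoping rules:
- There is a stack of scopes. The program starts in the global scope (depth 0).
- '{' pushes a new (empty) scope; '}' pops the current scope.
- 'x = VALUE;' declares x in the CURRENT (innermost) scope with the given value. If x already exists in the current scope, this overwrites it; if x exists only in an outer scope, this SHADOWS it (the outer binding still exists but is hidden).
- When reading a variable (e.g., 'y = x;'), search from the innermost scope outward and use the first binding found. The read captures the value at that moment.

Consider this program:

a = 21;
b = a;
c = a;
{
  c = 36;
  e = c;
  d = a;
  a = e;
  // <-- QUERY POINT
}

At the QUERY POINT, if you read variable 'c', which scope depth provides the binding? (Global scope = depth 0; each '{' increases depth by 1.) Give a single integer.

Step 1: declare a=21 at depth 0
Step 2: declare b=(read a)=21 at depth 0
Step 3: declare c=(read a)=21 at depth 0
Step 4: enter scope (depth=1)
Step 5: declare c=36 at depth 1
Step 6: declare e=(read c)=36 at depth 1
Step 7: declare d=(read a)=21 at depth 1
Step 8: declare a=(read e)=36 at depth 1
Visible at query point: a=36 b=21 c=36 d=21 e=36

Answer: 1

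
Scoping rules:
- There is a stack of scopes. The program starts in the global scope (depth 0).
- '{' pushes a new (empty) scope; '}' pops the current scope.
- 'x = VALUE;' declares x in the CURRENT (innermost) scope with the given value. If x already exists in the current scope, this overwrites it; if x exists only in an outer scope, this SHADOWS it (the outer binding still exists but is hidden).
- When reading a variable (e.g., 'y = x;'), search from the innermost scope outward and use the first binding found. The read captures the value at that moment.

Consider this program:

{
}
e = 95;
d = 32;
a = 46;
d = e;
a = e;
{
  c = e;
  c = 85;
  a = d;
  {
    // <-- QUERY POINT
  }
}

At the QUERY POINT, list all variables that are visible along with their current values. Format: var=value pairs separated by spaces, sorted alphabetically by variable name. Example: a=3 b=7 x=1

Answer: a=95 c=85 d=95 e=95

Derivation:
Step 1: enter scope (depth=1)
Step 2: exit scope (depth=0)
Step 3: declare e=95 at depth 0
Step 4: declare d=32 at depth 0
Step 5: declare a=46 at depth 0
Step 6: declare d=(read e)=95 at depth 0
Step 7: declare a=(read e)=95 at depth 0
Step 8: enter scope (depth=1)
Step 9: declare c=(read e)=95 at depth 1
Step 10: declare c=85 at depth 1
Step 11: declare a=(read d)=95 at depth 1
Step 12: enter scope (depth=2)
Visible at query point: a=95 c=85 d=95 e=95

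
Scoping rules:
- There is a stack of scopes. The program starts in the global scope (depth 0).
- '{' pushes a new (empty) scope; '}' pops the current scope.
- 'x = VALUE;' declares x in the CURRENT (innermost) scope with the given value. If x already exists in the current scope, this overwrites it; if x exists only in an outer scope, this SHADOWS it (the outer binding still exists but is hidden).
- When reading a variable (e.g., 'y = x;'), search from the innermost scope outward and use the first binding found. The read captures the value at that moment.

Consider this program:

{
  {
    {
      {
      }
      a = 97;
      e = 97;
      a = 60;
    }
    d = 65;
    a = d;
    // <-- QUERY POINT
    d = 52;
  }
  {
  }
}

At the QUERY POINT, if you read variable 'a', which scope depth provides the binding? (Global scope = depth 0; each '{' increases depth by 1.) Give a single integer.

Step 1: enter scope (depth=1)
Step 2: enter scope (depth=2)
Step 3: enter scope (depth=3)
Step 4: enter scope (depth=4)
Step 5: exit scope (depth=3)
Step 6: declare a=97 at depth 3
Step 7: declare e=97 at depth 3
Step 8: declare a=60 at depth 3
Step 9: exit scope (depth=2)
Step 10: declare d=65 at depth 2
Step 11: declare a=(read d)=65 at depth 2
Visible at query point: a=65 d=65

Answer: 2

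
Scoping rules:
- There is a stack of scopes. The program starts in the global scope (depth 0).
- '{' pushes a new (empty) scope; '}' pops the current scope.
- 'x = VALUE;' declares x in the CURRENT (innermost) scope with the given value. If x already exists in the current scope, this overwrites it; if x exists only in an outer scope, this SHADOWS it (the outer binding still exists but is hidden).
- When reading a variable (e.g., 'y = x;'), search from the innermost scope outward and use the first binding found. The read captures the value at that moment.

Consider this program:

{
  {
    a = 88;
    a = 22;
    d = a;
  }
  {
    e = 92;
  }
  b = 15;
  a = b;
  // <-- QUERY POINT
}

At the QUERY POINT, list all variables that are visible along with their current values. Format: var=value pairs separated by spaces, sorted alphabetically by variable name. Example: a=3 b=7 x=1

Answer: a=15 b=15

Derivation:
Step 1: enter scope (depth=1)
Step 2: enter scope (depth=2)
Step 3: declare a=88 at depth 2
Step 4: declare a=22 at depth 2
Step 5: declare d=(read a)=22 at depth 2
Step 6: exit scope (depth=1)
Step 7: enter scope (depth=2)
Step 8: declare e=92 at depth 2
Step 9: exit scope (depth=1)
Step 10: declare b=15 at depth 1
Step 11: declare a=(read b)=15 at depth 1
Visible at query point: a=15 b=15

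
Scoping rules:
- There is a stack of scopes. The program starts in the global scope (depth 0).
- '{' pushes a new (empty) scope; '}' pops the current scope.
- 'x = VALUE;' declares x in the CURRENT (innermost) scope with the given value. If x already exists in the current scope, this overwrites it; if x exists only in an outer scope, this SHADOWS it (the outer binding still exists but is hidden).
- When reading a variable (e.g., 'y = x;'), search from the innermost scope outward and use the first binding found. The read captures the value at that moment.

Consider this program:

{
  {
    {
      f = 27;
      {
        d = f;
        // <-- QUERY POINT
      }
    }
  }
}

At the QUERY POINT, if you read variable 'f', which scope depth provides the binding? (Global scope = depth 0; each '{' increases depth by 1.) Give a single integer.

Answer: 3

Derivation:
Step 1: enter scope (depth=1)
Step 2: enter scope (depth=2)
Step 3: enter scope (depth=3)
Step 4: declare f=27 at depth 3
Step 5: enter scope (depth=4)
Step 6: declare d=(read f)=27 at depth 4
Visible at query point: d=27 f=27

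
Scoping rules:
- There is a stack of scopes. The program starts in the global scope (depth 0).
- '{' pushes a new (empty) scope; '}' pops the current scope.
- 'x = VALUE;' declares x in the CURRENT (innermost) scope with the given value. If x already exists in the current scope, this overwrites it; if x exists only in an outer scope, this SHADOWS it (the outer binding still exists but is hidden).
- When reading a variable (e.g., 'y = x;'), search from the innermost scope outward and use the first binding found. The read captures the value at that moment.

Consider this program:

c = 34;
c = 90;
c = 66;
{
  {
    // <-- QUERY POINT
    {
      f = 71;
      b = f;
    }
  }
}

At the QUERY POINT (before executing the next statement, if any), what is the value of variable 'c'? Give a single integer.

Answer: 66

Derivation:
Step 1: declare c=34 at depth 0
Step 2: declare c=90 at depth 0
Step 3: declare c=66 at depth 0
Step 4: enter scope (depth=1)
Step 5: enter scope (depth=2)
Visible at query point: c=66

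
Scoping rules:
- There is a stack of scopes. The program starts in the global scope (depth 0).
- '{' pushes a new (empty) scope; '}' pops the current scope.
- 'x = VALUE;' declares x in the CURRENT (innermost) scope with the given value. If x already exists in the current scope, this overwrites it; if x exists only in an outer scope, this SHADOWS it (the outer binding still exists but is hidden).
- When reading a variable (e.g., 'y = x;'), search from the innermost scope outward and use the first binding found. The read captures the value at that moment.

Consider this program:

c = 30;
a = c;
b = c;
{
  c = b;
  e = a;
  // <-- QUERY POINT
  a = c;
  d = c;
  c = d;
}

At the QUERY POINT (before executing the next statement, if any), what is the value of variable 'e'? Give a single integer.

Answer: 30

Derivation:
Step 1: declare c=30 at depth 0
Step 2: declare a=(read c)=30 at depth 0
Step 3: declare b=(read c)=30 at depth 0
Step 4: enter scope (depth=1)
Step 5: declare c=(read b)=30 at depth 1
Step 6: declare e=(read a)=30 at depth 1
Visible at query point: a=30 b=30 c=30 e=30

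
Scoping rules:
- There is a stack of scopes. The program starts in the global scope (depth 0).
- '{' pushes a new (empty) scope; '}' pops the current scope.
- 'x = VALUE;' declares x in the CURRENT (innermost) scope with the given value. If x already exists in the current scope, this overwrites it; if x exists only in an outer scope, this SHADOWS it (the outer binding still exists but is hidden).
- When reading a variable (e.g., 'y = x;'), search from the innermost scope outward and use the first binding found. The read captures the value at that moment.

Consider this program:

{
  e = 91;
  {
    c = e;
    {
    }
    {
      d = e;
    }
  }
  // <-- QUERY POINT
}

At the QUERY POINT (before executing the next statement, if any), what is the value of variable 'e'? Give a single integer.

Step 1: enter scope (depth=1)
Step 2: declare e=91 at depth 1
Step 3: enter scope (depth=2)
Step 4: declare c=(read e)=91 at depth 2
Step 5: enter scope (depth=3)
Step 6: exit scope (depth=2)
Step 7: enter scope (depth=3)
Step 8: declare d=(read e)=91 at depth 3
Step 9: exit scope (depth=2)
Step 10: exit scope (depth=1)
Visible at query point: e=91

Answer: 91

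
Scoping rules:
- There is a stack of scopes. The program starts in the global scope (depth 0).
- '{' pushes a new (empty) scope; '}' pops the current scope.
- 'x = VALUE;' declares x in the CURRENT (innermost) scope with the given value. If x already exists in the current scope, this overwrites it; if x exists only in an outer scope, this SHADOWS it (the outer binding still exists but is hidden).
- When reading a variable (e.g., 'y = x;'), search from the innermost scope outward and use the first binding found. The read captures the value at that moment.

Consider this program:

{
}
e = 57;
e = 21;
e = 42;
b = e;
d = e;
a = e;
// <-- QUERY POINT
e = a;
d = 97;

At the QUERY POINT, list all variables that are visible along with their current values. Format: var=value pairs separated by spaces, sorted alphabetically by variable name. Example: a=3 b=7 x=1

Step 1: enter scope (depth=1)
Step 2: exit scope (depth=0)
Step 3: declare e=57 at depth 0
Step 4: declare e=21 at depth 0
Step 5: declare e=42 at depth 0
Step 6: declare b=(read e)=42 at depth 0
Step 7: declare d=(read e)=42 at depth 0
Step 8: declare a=(read e)=42 at depth 0
Visible at query point: a=42 b=42 d=42 e=42

Answer: a=42 b=42 d=42 e=42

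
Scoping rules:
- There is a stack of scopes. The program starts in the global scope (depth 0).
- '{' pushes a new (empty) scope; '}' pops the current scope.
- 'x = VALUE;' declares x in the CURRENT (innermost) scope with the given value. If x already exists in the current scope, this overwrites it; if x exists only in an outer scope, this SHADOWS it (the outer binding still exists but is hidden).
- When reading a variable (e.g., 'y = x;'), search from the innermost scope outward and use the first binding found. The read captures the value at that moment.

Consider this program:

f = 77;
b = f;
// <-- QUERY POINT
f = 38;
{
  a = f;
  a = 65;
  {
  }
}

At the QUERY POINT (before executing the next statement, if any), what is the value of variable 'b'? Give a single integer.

Answer: 77

Derivation:
Step 1: declare f=77 at depth 0
Step 2: declare b=(read f)=77 at depth 0
Visible at query point: b=77 f=77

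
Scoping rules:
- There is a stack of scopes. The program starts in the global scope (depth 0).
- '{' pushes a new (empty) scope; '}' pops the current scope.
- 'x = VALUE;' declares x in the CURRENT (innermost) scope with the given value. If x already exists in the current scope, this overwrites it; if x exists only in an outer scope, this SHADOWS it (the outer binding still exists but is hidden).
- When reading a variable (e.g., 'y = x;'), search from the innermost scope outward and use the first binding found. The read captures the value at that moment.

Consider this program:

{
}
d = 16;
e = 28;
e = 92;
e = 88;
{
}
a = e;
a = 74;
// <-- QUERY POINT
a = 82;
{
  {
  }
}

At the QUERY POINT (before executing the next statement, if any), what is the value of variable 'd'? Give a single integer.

Step 1: enter scope (depth=1)
Step 2: exit scope (depth=0)
Step 3: declare d=16 at depth 0
Step 4: declare e=28 at depth 0
Step 5: declare e=92 at depth 0
Step 6: declare e=88 at depth 0
Step 7: enter scope (depth=1)
Step 8: exit scope (depth=0)
Step 9: declare a=(read e)=88 at depth 0
Step 10: declare a=74 at depth 0
Visible at query point: a=74 d=16 e=88

Answer: 16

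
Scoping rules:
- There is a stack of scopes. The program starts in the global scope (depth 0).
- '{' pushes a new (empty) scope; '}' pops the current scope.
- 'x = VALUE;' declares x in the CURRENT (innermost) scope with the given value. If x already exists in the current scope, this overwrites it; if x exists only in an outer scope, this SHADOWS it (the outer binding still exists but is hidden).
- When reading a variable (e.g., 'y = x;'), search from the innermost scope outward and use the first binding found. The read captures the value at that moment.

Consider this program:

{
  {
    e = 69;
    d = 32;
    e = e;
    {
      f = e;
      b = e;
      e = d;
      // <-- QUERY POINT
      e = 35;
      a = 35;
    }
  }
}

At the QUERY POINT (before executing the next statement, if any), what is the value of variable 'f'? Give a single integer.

Answer: 69

Derivation:
Step 1: enter scope (depth=1)
Step 2: enter scope (depth=2)
Step 3: declare e=69 at depth 2
Step 4: declare d=32 at depth 2
Step 5: declare e=(read e)=69 at depth 2
Step 6: enter scope (depth=3)
Step 7: declare f=(read e)=69 at depth 3
Step 8: declare b=(read e)=69 at depth 3
Step 9: declare e=(read d)=32 at depth 3
Visible at query point: b=69 d=32 e=32 f=69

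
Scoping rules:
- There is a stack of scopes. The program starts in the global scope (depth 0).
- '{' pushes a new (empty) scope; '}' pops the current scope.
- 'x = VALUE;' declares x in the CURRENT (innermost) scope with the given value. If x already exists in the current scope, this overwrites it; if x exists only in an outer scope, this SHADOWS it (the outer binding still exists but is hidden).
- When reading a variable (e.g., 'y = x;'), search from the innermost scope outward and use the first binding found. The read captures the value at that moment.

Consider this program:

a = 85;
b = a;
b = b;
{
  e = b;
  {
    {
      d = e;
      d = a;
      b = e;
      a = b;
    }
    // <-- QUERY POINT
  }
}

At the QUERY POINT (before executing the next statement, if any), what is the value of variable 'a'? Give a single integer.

Answer: 85

Derivation:
Step 1: declare a=85 at depth 0
Step 2: declare b=(read a)=85 at depth 0
Step 3: declare b=(read b)=85 at depth 0
Step 4: enter scope (depth=1)
Step 5: declare e=(read b)=85 at depth 1
Step 6: enter scope (depth=2)
Step 7: enter scope (depth=3)
Step 8: declare d=(read e)=85 at depth 3
Step 9: declare d=(read a)=85 at depth 3
Step 10: declare b=(read e)=85 at depth 3
Step 11: declare a=(read b)=85 at depth 3
Step 12: exit scope (depth=2)
Visible at query point: a=85 b=85 e=85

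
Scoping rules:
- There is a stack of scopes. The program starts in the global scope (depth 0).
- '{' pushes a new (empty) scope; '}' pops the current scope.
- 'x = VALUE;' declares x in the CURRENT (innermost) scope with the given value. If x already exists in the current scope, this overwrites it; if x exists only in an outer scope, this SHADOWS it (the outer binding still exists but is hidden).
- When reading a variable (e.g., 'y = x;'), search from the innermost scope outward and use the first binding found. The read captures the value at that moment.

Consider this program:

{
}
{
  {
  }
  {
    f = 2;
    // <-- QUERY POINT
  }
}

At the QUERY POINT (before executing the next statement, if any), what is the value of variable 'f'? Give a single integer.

Answer: 2

Derivation:
Step 1: enter scope (depth=1)
Step 2: exit scope (depth=0)
Step 3: enter scope (depth=1)
Step 4: enter scope (depth=2)
Step 5: exit scope (depth=1)
Step 6: enter scope (depth=2)
Step 7: declare f=2 at depth 2
Visible at query point: f=2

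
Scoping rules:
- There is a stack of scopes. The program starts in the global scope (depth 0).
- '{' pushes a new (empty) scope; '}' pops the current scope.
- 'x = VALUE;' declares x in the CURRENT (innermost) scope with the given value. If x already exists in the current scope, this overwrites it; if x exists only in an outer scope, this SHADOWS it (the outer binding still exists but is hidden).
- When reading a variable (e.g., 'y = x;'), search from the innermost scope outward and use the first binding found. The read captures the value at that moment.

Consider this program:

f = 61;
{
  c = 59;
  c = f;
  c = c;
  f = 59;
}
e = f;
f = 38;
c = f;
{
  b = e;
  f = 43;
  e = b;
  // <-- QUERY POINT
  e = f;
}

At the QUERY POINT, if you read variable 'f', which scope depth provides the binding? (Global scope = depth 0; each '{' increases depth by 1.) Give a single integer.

Answer: 1

Derivation:
Step 1: declare f=61 at depth 0
Step 2: enter scope (depth=1)
Step 3: declare c=59 at depth 1
Step 4: declare c=(read f)=61 at depth 1
Step 5: declare c=(read c)=61 at depth 1
Step 6: declare f=59 at depth 1
Step 7: exit scope (depth=0)
Step 8: declare e=(read f)=61 at depth 0
Step 9: declare f=38 at depth 0
Step 10: declare c=(read f)=38 at depth 0
Step 11: enter scope (depth=1)
Step 12: declare b=(read e)=61 at depth 1
Step 13: declare f=43 at depth 1
Step 14: declare e=(read b)=61 at depth 1
Visible at query point: b=61 c=38 e=61 f=43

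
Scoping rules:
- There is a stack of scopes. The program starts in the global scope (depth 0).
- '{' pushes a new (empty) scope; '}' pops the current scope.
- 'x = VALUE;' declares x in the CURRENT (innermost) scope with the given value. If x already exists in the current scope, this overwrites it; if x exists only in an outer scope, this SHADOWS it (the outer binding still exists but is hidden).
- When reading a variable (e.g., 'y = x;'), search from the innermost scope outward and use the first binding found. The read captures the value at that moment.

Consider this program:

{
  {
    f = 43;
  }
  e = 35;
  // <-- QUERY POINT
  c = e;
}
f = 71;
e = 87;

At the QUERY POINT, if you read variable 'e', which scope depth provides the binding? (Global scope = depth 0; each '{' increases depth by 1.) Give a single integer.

Answer: 1

Derivation:
Step 1: enter scope (depth=1)
Step 2: enter scope (depth=2)
Step 3: declare f=43 at depth 2
Step 4: exit scope (depth=1)
Step 5: declare e=35 at depth 1
Visible at query point: e=35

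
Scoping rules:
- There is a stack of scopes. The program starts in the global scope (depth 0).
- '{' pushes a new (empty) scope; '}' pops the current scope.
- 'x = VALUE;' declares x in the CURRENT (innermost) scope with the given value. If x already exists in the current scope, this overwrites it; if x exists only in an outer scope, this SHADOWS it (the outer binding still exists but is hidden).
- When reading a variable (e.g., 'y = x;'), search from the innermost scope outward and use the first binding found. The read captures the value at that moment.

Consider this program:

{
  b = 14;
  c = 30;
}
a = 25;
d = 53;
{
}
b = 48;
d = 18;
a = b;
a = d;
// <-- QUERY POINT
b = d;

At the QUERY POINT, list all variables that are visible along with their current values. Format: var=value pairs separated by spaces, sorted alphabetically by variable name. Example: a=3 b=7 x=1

Step 1: enter scope (depth=1)
Step 2: declare b=14 at depth 1
Step 3: declare c=30 at depth 1
Step 4: exit scope (depth=0)
Step 5: declare a=25 at depth 0
Step 6: declare d=53 at depth 0
Step 7: enter scope (depth=1)
Step 8: exit scope (depth=0)
Step 9: declare b=48 at depth 0
Step 10: declare d=18 at depth 0
Step 11: declare a=(read b)=48 at depth 0
Step 12: declare a=(read d)=18 at depth 0
Visible at query point: a=18 b=48 d=18

Answer: a=18 b=48 d=18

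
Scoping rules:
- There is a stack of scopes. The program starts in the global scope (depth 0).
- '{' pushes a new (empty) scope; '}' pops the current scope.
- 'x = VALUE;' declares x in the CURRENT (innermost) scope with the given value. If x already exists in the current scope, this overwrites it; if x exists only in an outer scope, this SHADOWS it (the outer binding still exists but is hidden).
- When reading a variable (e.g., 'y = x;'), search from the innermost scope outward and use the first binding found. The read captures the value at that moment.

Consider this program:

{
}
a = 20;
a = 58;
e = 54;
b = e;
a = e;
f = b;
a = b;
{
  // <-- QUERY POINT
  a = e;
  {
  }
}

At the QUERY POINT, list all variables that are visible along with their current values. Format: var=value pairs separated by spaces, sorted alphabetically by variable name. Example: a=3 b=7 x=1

Step 1: enter scope (depth=1)
Step 2: exit scope (depth=0)
Step 3: declare a=20 at depth 0
Step 4: declare a=58 at depth 0
Step 5: declare e=54 at depth 0
Step 6: declare b=(read e)=54 at depth 0
Step 7: declare a=(read e)=54 at depth 0
Step 8: declare f=(read b)=54 at depth 0
Step 9: declare a=(read b)=54 at depth 0
Step 10: enter scope (depth=1)
Visible at query point: a=54 b=54 e=54 f=54

Answer: a=54 b=54 e=54 f=54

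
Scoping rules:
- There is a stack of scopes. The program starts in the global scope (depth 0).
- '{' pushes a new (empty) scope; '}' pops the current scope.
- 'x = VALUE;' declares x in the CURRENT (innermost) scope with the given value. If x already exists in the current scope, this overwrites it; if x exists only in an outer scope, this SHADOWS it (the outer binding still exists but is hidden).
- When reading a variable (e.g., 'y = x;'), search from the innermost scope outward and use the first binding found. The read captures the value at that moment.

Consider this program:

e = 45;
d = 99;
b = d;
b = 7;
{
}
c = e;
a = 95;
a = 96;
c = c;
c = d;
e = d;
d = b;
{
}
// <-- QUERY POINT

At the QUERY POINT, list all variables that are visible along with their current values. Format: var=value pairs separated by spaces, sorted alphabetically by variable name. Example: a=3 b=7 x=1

Answer: a=96 b=7 c=99 d=7 e=99

Derivation:
Step 1: declare e=45 at depth 0
Step 2: declare d=99 at depth 0
Step 3: declare b=(read d)=99 at depth 0
Step 4: declare b=7 at depth 0
Step 5: enter scope (depth=1)
Step 6: exit scope (depth=0)
Step 7: declare c=(read e)=45 at depth 0
Step 8: declare a=95 at depth 0
Step 9: declare a=96 at depth 0
Step 10: declare c=(read c)=45 at depth 0
Step 11: declare c=(read d)=99 at depth 0
Step 12: declare e=(read d)=99 at depth 0
Step 13: declare d=(read b)=7 at depth 0
Step 14: enter scope (depth=1)
Step 15: exit scope (depth=0)
Visible at query point: a=96 b=7 c=99 d=7 e=99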